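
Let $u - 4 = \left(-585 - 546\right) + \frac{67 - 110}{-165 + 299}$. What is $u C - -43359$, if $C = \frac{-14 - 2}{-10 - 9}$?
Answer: $\frac{53987519}{1273} \approx 42410.0$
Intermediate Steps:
$C = \frac{16}{19}$ ($C = - \frac{16}{-19} = \left(-16\right) \left(- \frac{1}{19}\right) = \frac{16}{19} \approx 0.8421$)
$u = - \frac{151061}{134}$ ($u = 4 + \left(\left(-585 - 546\right) + \frac{67 - 110}{-165 + 299}\right) = 4 - \left(1131 + \frac{43}{134}\right) = 4 - \frac{151597}{134} = - \frac{151061}{134} \approx -1127.3$)
$u C - -43359 = \left(- \frac{151061}{134}\right) \frac{16}{19} - -43359 = - \frac{1208488}{1273} + 43359 = \frac{53987519}{1273}$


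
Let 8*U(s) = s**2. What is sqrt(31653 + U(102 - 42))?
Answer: 3*sqrt(3567) ≈ 179.17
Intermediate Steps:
U(s) = s**2/8
sqrt(31653 + U(102 - 42)) = sqrt(31653 + (102 - 42)**2/8) = sqrt(31653 + (1/8)*60**2) = sqrt(31653 + (1/8)*3600) = sqrt(31653 + 450) = sqrt(32103) = 3*sqrt(3567)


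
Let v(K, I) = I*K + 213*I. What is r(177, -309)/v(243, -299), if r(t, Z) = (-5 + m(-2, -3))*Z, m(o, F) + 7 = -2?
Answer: -721/22724 ≈ -0.031729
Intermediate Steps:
v(K, I) = 213*I + I*K
m(o, F) = -9 (m(o, F) = -7 - 2 = -9)
r(t, Z) = -14*Z (r(t, Z) = (-5 - 9)*Z = -14*Z)
r(177, -309)/v(243, -299) = (-14*(-309))/((-299*(213 + 243))) = 4326/((-299*456)) = 4326/(-136344) = 4326*(-1/136344) = -721/22724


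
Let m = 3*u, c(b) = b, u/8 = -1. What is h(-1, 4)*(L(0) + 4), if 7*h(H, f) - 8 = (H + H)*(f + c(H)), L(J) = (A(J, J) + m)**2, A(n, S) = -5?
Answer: 1690/7 ≈ 241.43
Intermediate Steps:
u = -8 (u = 8*(-1) = -8)
m = -24 (m = 3*(-8) = -24)
L(J) = 841 (L(J) = (-5 - 24)**2 = (-29)**2 = 841)
h(H, f) = 8/7 + 2*H*(H + f)/7 (h(H, f) = 8/7 + ((H + H)*(f + H))/7 = 8/7 + ((2*H)*(H + f))/7 = 8/7 + (2*H*(H + f))/7 = 8/7 + 2*H*(H + f)/7)
h(-1, 4)*(L(0) + 4) = (8/7 + (2/7)*(-1)**2 + (2/7)*(-1)*4)*(841 + 4) = (8/7 + (2/7)*1 - 8/7)*845 = (8/7 + 2/7 - 8/7)*845 = (2/7)*845 = 1690/7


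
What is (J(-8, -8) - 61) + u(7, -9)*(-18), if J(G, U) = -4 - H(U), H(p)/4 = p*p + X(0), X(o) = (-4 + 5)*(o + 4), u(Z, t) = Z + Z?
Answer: -589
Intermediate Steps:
u(Z, t) = 2*Z
X(o) = 4 + o (X(o) = 1*(4 + o) = 4 + o)
H(p) = 16 + 4*p**2 (H(p) = 4*(p*p + (4 + 0)) = 4*(p**2 + 4) = 4*(4 + p**2) = 16 + 4*p**2)
J(G, U) = -20 - 4*U**2 (J(G, U) = -4 - (16 + 4*U**2) = -4 + (-16 - 4*U**2) = -20 - 4*U**2)
(J(-8, -8) - 61) + u(7, -9)*(-18) = ((-20 - 4*(-8)**2) - 61) + (2*7)*(-18) = ((-20 - 4*64) - 61) + 14*(-18) = ((-20 - 256) - 61) - 252 = (-276 - 61) - 252 = -337 - 252 = -589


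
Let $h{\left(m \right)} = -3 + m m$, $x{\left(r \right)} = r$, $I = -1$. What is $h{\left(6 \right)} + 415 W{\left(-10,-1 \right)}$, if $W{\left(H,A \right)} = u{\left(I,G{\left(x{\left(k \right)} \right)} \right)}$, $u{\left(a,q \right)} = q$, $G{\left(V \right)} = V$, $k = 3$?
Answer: $1278$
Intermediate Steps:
$h{\left(m \right)} = -3 + m^{2}$
$W{\left(H,A \right)} = 3$
$h{\left(6 \right)} + 415 W{\left(-10,-1 \right)} = \left(-3 + 6^{2}\right) + 415 \cdot 3 = \left(-3 + 36\right) + 1245 = 33 + 1245 = 1278$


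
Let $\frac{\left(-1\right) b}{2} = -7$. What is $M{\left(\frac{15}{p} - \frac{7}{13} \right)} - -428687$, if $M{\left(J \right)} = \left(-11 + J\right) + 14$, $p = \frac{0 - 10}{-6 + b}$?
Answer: $\frac{5572807}{13} \approx 4.2868 \cdot 10^{5}$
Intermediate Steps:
$b = 14$ ($b = \left(-2\right) \left(-7\right) = 14$)
$p = - \frac{5}{4}$ ($p = \frac{0 - 10}{-6 + 14} = - \frac{10}{8} = \left(-10\right) \frac{1}{8} = - \frac{5}{4} \approx -1.25$)
$M{\left(J \right)} = 3 + J$
$M{\left(\frac{15}{p} - \frac{7}{13} \right)} - -428687 = \left(3 + \left(\frac{15}{- \frac{5}{4}} - \frac{7}{13}\right)\right) - -428687 = \left(3 + \left(15 \left(- \frac{4}{5}\right) - \frac{7}{13}\right)\right) + 428687 = \left(3 - \frac{163}{13}\right) + 428687 = - \frac{124}{13} + 428687 = \frac{5572807}{13}$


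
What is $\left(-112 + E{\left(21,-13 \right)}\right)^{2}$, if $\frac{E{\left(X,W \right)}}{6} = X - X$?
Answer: $12544$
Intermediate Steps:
$E{\left(X,W \right)} = 0$ ($E{\left(X,W \right)} = 6 \left(X - X\right) = 6 \cdot 0 = 0$)
$\left(-112 + E{\left(21,-13 \right)}\right)^{2} = \left(-112 + 0\right)^{2} = \left(-112\right)^{2} = 12544$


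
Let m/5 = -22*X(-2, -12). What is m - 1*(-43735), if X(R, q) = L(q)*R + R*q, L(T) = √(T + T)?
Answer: 41095 + 440*I*√6 ≈ 41095.0 + 1077.8*I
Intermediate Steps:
L(T) = √2*√T (L(T) = √(2*T) = √2*√T)
X(R, q) = R*q + R*√2*√q (X(R, q) = (√2*√q)*R + R*q = R*√2*√q + R*q = R*q + R*√2*√q)
m = -2640 + 440*I*√6 (m = 5*(-(-44)*(-12 + √2*√(-12))) = 5*(-(-44)*(-12 + √2*(2*I*√3))) = 5*(-(-44)*(-12 + 2*I*√6)) = 5*(-22*(24 - 4*I*√6)) = 5*(-528 + 88*I*√6) = -2640 + 440*I*√6 ≈ -2640.0 + 1077.8*I)
m - 1*(-43735) = (-2640 + 440*I*√6) - 1*(-43735) = (-2640 + 440*I*√6) + 43735 = 41095 + 440*I*√6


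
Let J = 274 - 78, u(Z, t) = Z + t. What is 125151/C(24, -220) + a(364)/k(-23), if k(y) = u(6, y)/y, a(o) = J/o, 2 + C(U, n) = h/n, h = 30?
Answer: -608476595/10387 ≈ -58581.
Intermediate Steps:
C(U, n) = -2 + 30/n
J = 196
a(o) = 196/o
k(y) = (6 + y)/y
125151/C(24, -220) + a(364)/k(-23) = 125151/(-2 + 30/(-220)) + (196/364)/(((6 - 23)/(-23))) = 125151/(-2 + 30*(-1/220)) + (196*(1/364))/((-1/23*(-17))) = 125151/(-2 - 3/22) + 7/(13*(17/23)) = 125151/(-47/22) + (7/13)*(23/17) = 125151*(-22/47) + 161/221 = -2753322/47 + 161/221 = -608476595/10387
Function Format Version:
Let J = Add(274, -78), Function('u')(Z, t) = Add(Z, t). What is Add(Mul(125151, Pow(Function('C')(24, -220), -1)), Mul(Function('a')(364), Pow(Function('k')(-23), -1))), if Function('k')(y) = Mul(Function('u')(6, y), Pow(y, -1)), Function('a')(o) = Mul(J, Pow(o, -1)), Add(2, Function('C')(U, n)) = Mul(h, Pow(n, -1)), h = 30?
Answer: Rational(-608476595, 10387) ≈ -58581.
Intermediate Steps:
Function('C')(U, n) = Add(-2, Mul(30, Pow(n, -1)))
J = 196
Function('a')(o) = Mul(196, Pow(o, -1))
Function('k')(y) = Mul(Pow(y, -1), Add(6, y)) (Function('k')(y) = Mul(Add(6, y), Pow(y, -1)) = Mul(Pow(y, -1), Add(6, y)))
Add(Mul(125151, Pow(Function('C')(24, -220), -1)), Mul(Function('a')(364), Pow(Function('k')(-23), -1))) = Add(Mul(125151, Pow(Add(-2, Mul(30, Pow(-220, -1))), -1)), Mul(Mul(196, Pow(364, -1)), Pow(Mul(Pow(-23, -1), Add(6, -23)), -1))) = Add(Mul(125151, Pow(Add(-2, Mul(30, Rational(-1, 220))), -1)), Mul(Mul(196, Rational(1, 364)), Pow(Mul(Rational(-1, 23), -17), -1))) = Add(Mul(125151, Pow(Add(-2, Rational(-3, 22)), -1)), Mul(Rational(7, 13), Pow(Rational(17, 23), -1))) = Add(Mul(125151, Pow(Rational(-47, 22), -1)), Mul(Rational(7, 13), Rational(23, 17))) = Add(Mul(125151, Rational(-22, 47)), Rational(161, 221)) = Add(Rational(-2753322, 47), Rational(161, 221)) = Rational(-608476595, 10387)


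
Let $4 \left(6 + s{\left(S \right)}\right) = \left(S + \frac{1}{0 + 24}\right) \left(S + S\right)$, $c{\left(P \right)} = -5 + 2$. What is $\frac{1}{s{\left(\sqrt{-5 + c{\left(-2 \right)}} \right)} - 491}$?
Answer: $- \frac{144288}{72288289} - \frac{12 i \sqrt{2}}{72288289} \approx -0.001996 - 2.3476 \cdot 10^{-7} i$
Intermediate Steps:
$c{\left(P \right)} = -3$
$s{\left(S \right)} = -6 + \frac{S \left(\frac{1}{24} + S\right)}{2}$ ($s{\left(S \right)} = -6 + \frac{\left(S + \frac{1}{0 + 24}\right) \left(S + S\right)}{4} = -6 + \frac{\left(S + \frac{1}{24}\right) 2 S}{4} = -6 + \frac{\left(\frac{1}{24} + S\right) 2 S}{4} = -6 + \frac{2 S \left(\frac{1}{24} + S\right)}{4} = -6 + \frac{S \left(\frac{1}{24} + S\right)}{2}$)
$\frac{1}{s{\left(\sqrt{-5 + c{\left(-2 \right)}} \right)} - 491} = \frac{1}{\left(-6 + \frac{\left(\sqrt{-5 - 3}\right)^{2}}{2} + \frac{\sqrt{-5 - 3}}{48}\right) - 491} = \frac{1}{\left(-6 + \frac{\left(\sqrt{-8}\right)^{2}}{2} + \frac{\sqrt{-8}}{48}\right) - 491} = \frac{1}{\left(-6 + \frac{\left(2 i \sqrt{2}\right)^{2}}{2} + \frac{2 i \sqrt{2}}{48}\right) - 491} = \frac{1}{\left(-6 + \frac{1}{2} \left(-8\right) + \frac{i \sqrt{2}}{24}\right) - 491} = \frac{1}{\left(-6 - 4 + \frac{i \sqrt{2}}{24}\right) - 491} = \frac{1}{\left(-10 + \frac{i \sqrt{2}}{24}\right) - 491} = \frac{1}{-501 + \frac{i \sqrt{2}}{24}}$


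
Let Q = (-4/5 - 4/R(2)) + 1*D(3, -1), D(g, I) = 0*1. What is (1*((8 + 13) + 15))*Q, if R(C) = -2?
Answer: 216/5 ≈ 43.200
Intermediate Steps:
D(g, I) = 0
Q = 6/5 (Q = (-4/5 - 4/(-2)) + 1*0 = (-4*1/5 - 4*(-1/2)) + 0 = (-4/5 + 2) + 0 = 6/5 + 0 = 6/5 ≈ 1.2000)
(1*((8 + 13) + 15))*Q = (1*((8 + 13) + 15))*(6/5) = (1*(21 + 15))*(6/5) = (1*36)*(6/5) = 36*(6/5) = 216/5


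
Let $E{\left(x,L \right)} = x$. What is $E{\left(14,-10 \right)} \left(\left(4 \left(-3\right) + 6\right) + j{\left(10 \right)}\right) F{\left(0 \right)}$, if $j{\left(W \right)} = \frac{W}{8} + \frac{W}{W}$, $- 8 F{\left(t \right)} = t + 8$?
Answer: $\frac{105}{2} \approx 52.5$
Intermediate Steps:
$F{\left(t \right)} = -1 - \frac{t}{8}$ ($F{\left(t \right)} = - \frac{t + 8}{8} = - \frac{8 + t}{8} = -1 - \frac{t}{8}$)
$j{\left(W \right)} = 1 + \frac{W}{8}$ ($j{\left(W \right)} = W \frac{1}{8} + 1 = \frac{W}{8} + 1 = 1 + \frac{W}{8}$)
$E{\left(14,-10 \right)} \left(\left(4 \left(-3\right) + 6\right) + j{\left(10 \right)}\right) F{\left(0 \right)} = 14 \left(\left(4 \left(-3\right) + 6\right) + \left(1 + \frac{1}{8} \cdot 10\right)\right) \left(-1 - 0\right) = 14 \left(\left(-12 + 6\right) + \left(1 + \frac{5}{4}\right)\right) \left(-1 + 0\right) = 14 \left(-6 + \frac{9}{4}\right) \left(-1\right) = 14 \left(- \frac{15}{4}\right) \left(-1\right) = \left(- \frac{105}{2}\right) \left(-1\right) = \frac{105}{2}$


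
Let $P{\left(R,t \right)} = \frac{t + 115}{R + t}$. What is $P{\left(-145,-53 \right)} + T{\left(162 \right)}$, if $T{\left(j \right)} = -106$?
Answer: $- \frac{10525}{99} \approx -106.31$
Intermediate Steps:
$P{\left(R,t \right)} = \frac{115 + t}{R + t}$
$P{\left(-145,-53 \right)} + T{\left(162 \right)} = \frac{115 - 53}{-145 - 53} - 106 = \frac{1}{-198} \cdot 62 - 106 = \left(- \frac{1}{198}\right) 62 - 106 = - \frac{31}{99} - 106 = - \frac{10525}{99}$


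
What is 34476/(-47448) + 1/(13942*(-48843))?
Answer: -163035353791/224379320427 ≈ -0.72661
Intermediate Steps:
34476/(-47448) + 1/(13942*(-48843)) = 34476*(-1/47448) + (1/13942)*(-1/48843) = -2873/3954 - 1/680969106 = -163035353791/224379320427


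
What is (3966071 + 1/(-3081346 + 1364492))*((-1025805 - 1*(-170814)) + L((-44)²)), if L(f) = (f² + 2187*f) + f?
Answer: 48543033360487483209/1716854 ≈ 2.8274e+13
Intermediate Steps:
L(f) = f² + 2188*f
(3966071 + 1/(-3081346 + 1364492))*((-1025805 - 1*(-170814)) + L((-44)²)) = (3966071 + 1/(-3081346 + 1364492))*((-1025805 - 1*(-170814)) + (-44)²*(2188 + (-44)²)) = (3966071 + 1/(-1716854))*((-1025805 + 170814) + 1936*(2188 + 1936)) = (3966071 - 1/1716854)*(-854991 + 1936*4124) = 6809164860633*(-854991 + 7984064)/1716854 = (6809164860633/1716854)*7129073 = 48543033360487483209/1716854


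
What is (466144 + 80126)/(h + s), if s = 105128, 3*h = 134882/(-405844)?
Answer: 332550602820/63998284607 ≈ 5.1962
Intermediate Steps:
h = -67441/608766 (h = (134882/(-405844))/3 = (134882*(-1/405844))/3 = (⅓)*(-67441/202922) = -67441/608766 ≈ -0.11078)
(466144 + 80126)/(h + s) = (466144 + 80126)/(-67441/608766 + 105128) = 546270/(63998284607/608766) = 546270*(608766/63998284607) = 332550602820/63998284607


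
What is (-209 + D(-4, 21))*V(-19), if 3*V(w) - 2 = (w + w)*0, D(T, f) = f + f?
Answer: -334/3 ≈ -111.33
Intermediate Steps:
D(T, f) = 2*f
V(w) = 2/3 (V(w) = 2/3 + ((w + w)*0)/3 = 2/3 + ((2*w)*0)/3 = 2/3 + (1/3)*0 = 2/3 + 0 = 2/3)
(-209 + D(-4, 21))*V(-19) = (-209 + 2*21)*(2/3) = (-209 + 42)*(2/3) = -167*2/3 = -334/3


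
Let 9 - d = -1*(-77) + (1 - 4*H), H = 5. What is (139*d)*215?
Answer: -1464365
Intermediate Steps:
d = -49 (d = 9 - (-1*(-77) + (1 - 4*5)) = 9 - (77 + (1 - 20)) = 9 - (77 - 19) = 9 - 1*58 = 9 - 58 = -49)
(139*d)*215 = (139*(-49))*215 = -6811*215 = -1464365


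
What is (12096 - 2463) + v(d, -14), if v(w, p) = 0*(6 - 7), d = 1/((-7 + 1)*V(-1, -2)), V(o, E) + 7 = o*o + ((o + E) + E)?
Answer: 9633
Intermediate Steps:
V(o, E) = -7 + o + o² + 2*E (V(o, E) = -7 + (o*o + ((o + E) + E)) = -7 + (o² + ((E + o) + E)) = -7 + (o² + (o + 2*E)) = -7 + (o + o² + 2*E) = -7 + o + o² + 2*E)
d = 1/66 (d = 1/((-7 + 1)*(-7 - 1 + (-1)² + 2*(-2))) = 1/(-6*(-7 - 1 + 1 - 4)) = 1/(-6*(-11)) = 1/66 ≈ 0.015152)
v(w, p) = 0 (v(w, p) = 0*(-1) = 0)
(12096 - 2463) + v(d, -14) = (12096 - 2463) + 0 = 9633 + 0 = 9633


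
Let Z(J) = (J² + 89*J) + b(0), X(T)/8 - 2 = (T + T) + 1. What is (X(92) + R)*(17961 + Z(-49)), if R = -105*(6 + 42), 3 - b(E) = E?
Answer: -56718176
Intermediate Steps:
b(E) = 3 - E
X(T) = 24 + 16*T (X(T) = 16 + 8*((T + T) + 1) = 16 + 8*(2*T + 1) = 16 + 8*(1 + 2*T) = 16 + (8 + 16*T) = 24 + 16*T)
Z(J) = 3 + J² + 89*J (Z(J) = (J² + 89*J) + (3 - 1*0) = (J² + 89*J) + (3 + 0) = (J² + 89*J) + 3 = 3 + J² + 89*J)
R = -5040 (R = -105*48 = -5040)
(X(92) + R)*(17961 + Z(-49)) = ((24 + 16*92) - 5040)*(17961 + (3 + (-49)² + 89*(-49))) = ((24 + 1472) - 5040)*(17961 + (3 + 2401 - 4361)) = (1496 - 5040)*(17961 - 1957) = -3544*16004 = -56718176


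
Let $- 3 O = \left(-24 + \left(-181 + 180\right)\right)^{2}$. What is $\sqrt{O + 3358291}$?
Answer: $\frac{2 \sqrt{7555686}}{3} \approx 1832.5$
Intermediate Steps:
$O = - \frac{625}{3}$ ($O = - \frac{\left(-24 + \left(-181 + 180\right)\right)^{2}}{3} = - \frac{\left(-24 - 1\right)^{2}}{3} = - \frac{\left(-25\right)^{2}}{3} = \left(- \frac{1}{3}\right) 625 = - \frac{625}{3} \approx -208.33$)
$\sqrt{O + 3358291} = \sqrt{- \frac{625}{3} + 3358291} = \sqrt{\frac{10074248}{3}} = \frac{2 \sqrt{7555686}}{3}$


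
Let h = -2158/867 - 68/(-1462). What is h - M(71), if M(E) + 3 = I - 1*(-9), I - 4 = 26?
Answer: -1433176/37281 ≈ -38.443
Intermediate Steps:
h = -91060/37281 (h = -2158*1/867 - 68*(-1/1462) = -2158/867 + 2/43 = -91060/37281 ≈ -2.4425)
I = 30 (I = 4 + 26 = 30)
M(E) = 36 (M(E) = -3 + (30 - 1*(-9)) = -3 + (30 + 9) = -3 + 39 = 36)
h - M(71) = -91060/37281 - 1*36 = -91060/37281 - 36 = -1433176/37281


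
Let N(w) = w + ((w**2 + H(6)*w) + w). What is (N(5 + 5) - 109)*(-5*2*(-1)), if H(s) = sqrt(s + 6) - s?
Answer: -490 + 200*sqrt(3) ≈ -143.59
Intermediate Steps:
H(s) = sqrt(6 + s) - s
N(w) = w**2 + 2*w + w*(-6 + 2*sqrt(3)) (N(w) = w + ((w**2 + (sqrt(6 + 6) - 1*6)*w) + w) = w + ((w**2 + (sqrt(12) - 6)*w) + w) = w + ((w**2 + (2*sqrt(3) - 6)*w) + w) = w + ((w**2 + (-6 + 2*sqrt(3))*w) + w) = w + ((w**2 + w*(-6 + 2*sqrt(3))) + w) = w + (w + w**2 + w*(-6 + 2*sqrt(3))) = w**2 + 2*w + w*(-6 + 2*sqrt(3)))
(N(5 + 5) - 109)*(-5*2*(-1)) = ((5 + 5)*(-4 + (5 + 5) + 2*sqrt(3)) - 109)*(-5*2*(-1)) = (10*(-4 + 10 + 2*sqrt(3)) - 109)*(-10*(-1)) = (10*(6 + 2*sqrt(3)) - 109)*10 = ((60 + 20*sqrt(3)) - 109)*10 = (-49 + 20*sqrt(3))*10 = -490 + 200*sqrt(3)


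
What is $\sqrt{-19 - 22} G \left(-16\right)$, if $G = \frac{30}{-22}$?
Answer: $\frac{240 i \sqrt{41}}{11} \approx 139.7 i$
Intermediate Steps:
$G = - \frac{15}{11}$ ($G = 30 \left(- \frac{1}{22}\right) = - \frac{15}{11} \approx -1.3636$)
$\sqrt{-19 - 22} G \left(-16\right) = \sqrt{-19 - 22} \left(- \frac{15}{11}\right) \left(-16\right) = \sqrt{-41} \left(- \frac{15}{11}\right) \left(-16\right) = i \sqrt{41} \left(- \frac{15}{11}\right) \left(-16\right) = - \frac{15 i \sqrt{41}}{11} \left(-16\right) = \frac{240 i \sqrt{41}}{11}$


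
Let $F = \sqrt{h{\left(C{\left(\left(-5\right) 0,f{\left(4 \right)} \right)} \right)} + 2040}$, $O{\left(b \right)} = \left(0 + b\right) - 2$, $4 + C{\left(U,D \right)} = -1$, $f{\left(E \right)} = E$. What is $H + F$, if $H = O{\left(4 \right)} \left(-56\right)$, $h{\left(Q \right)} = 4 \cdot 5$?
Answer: $-112 + 2 \sqrt{515} \approx -66.613$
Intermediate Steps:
$C{\left(U,D \right)} = -5$ ($C{\left(U,D \right)} = -4 - 1 = -5$)
$h{\left(Q \right)} = 20$
$O{\left(b \right)} = -2 + b$ ($O{\left(b \right)} = b - 2 = -2 + b$)
$F = 2 \sqrt{515}$ ($F = \sqrt{20 + 2040} = \sqrt{2060} = 2 \sqrt{515} \approx 45.387$)
$H = -112$ ($H = \left(-2 + 4\right) \left(-56\right) = 2 \left(-56\right) = -112$)
$H + F = -112 + 2 \sqrt{515}$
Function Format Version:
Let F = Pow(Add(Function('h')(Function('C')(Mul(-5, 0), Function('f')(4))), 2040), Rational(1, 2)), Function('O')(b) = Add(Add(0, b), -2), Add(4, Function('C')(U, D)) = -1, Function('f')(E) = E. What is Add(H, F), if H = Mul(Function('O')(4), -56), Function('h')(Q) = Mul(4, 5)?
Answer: Add(-112, Mul(2, Pow(515, Rational(1, 2)))) ≈ -66.613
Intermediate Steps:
Function('C')(U, D) = -5 (Function('C')(U, D) = Add(-4, -1) = -5)
Function('h')(Q) = 20
Function('O')(b) = Add(-2, b) (Function('O')(b) = Add(b, -2) = Add(-2, b))
F = Mul(2, Pow(515, Rational(1, 2))) (F = Pow(Add(20, 2040), Rational(1, 2)) = Pow(2060, Rational(1, 2)) = Mul(2, Pow(515, Rational(1, 2))) ≈ 45.387)
H = -112 (H = Mul(Add(-2, 4), -56) = Mul(2, -56) = -112)
Add(H, F) = Add(-112, Mul(2, Pow(515, Rational(1, 2))))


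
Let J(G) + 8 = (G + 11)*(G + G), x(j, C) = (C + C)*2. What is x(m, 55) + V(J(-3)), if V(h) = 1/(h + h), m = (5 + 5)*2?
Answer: 24639/112 ≈ 219.99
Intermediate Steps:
m = 20 (m = 10*2 = 20)
x(j, C) = 4*C (x(j, C) = (2*C)*2 = 4*C)
J(G) = -8 + 2*G*(11 + G) (J(G) = -8 + (G + 11)*(G + G) = -8 + (11 + G)*(2*G) = -8 + 2*G*(11 + G))
V(h) = 1/(2*h)
x(m, 55) + V(J(-3)) = 4*55 + 1/(2*(-8 + 2*(-3)² + 22*(-3))) = 220 + 1/(2*(-8 + 2*9 - 66)) = 220 + 1/(2*(-8 + 18 - 66)) = 220 + (½)/(-56) = 220 + (½)*(-1/56) = 220 - 1/112 = 24639/112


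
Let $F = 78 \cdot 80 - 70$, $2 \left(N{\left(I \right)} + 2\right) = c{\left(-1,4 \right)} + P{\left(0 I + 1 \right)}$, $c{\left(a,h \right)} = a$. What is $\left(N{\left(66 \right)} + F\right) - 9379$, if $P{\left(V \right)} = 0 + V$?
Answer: $-3211$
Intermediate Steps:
$P{\left(V \right)} = V$
$N{\left(I \right)} = -2$ ($N{\left(I \right)} = -2 + \frac{-1 + \left(0 I + 1\right)}{2} = -2 + \frac{-1 + \left(0 + 1\right)}{2} = -2 + \frac{-1 + 1}{2} = -2 + \frac{1}{2} \cdot 0 = -2 + 0 = -2$)
$F = 6170$ ($F = 6240 - 70 = 6170$)
$\left(N{\left(66 \right)} + F\right) - 9379 = \left(-2 + 6170\right) - 9379 = 6168 - 9379 = -3211$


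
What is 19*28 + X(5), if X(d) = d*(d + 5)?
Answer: 582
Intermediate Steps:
X(d) = d*(5 + d)
19*28 + X(5) = 19*28 + 5*(5 + 5) = 532 + 5*10 = 532 + 50 = 582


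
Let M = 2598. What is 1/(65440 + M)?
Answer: 1/68038 ≈ 1.4698e-5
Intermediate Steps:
1/(65440 + M) = 1/(65440 + 2598) = 1/68038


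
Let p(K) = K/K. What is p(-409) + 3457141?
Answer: 3457142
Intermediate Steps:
p(K) = 1
p(-409) + 3457141 = 1 + 3457141 = 3457142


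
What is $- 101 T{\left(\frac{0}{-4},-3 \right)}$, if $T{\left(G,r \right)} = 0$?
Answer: $0$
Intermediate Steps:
$- 101 T{\left(\frac{0}{-4},-3 \right)} = \left(-101\right) 0 = 0$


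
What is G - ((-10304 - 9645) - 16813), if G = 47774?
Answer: 84536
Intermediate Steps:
G - ((-10304 - 9645) - 16813) = 47774 - ((-10304 - 9645) - 16813) = 47774 - (-19949 - 16813) = 47774 - 1*(-36762) = 47774 + 36762 = 84536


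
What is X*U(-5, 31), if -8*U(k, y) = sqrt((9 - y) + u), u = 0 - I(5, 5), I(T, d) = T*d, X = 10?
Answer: -5*I*sqrt(47)/4 ≈ -8.5696*I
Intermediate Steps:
u = -25 (u = 0 - 5*5 = 0 - 1*25 = 0 - 25 = -25)
U(k, y) = -sqrt(-16 - y)/8 (U(k, y) = -sqrt((9 - y) - 25)/8 = -sqrt(-16 - y)/8)
X*U(-5, 31) = 10*(-sqrt(-16 - 1*31)/8) = 10*(-sqrt(-16 - 31)/8) = 10*(-I*sqrt(47)/8) = -5*I*sqrt(47)/4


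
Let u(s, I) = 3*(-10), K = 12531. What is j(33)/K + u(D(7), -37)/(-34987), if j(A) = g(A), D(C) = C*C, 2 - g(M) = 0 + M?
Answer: -708667/438422097 ≈ -0.0016164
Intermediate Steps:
g(M) = 2 - M (g(M) = 2 - (0 + M) = 2 - M)
D(C) = C²
j(A) = 2 - A
u(s, I) = -30
j(33)/K + u(D(7), -37)/(-34987) = (2 - 1*33)/12531 - 30/(-34987) = (2 - 33)*(1/12531) - 30*(-1/34987) = -31*1/12531 + 30/34987 = -31/12531 + 30/34987 = -708667/438422097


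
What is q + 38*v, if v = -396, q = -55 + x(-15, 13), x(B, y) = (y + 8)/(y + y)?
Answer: -392657/26 ≈ -15102.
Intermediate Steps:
x(B, y) = (8 + y)/(2*y) (x(B, y) = (8 + y)/((2*y)) = (8 + y)*(1/(2*y)) = (8 + y)/(2*y))
q = -1409/26 (q = -55 + (½)*(8 + 13)/13 = -55 + (½)*(1/13)*21 = -55 + 21/26 = -1409/26 ≈ -54.192)
q + 38*v = -1409/26 + 38*(-396) = -1409/26 - 15048 = -392657/26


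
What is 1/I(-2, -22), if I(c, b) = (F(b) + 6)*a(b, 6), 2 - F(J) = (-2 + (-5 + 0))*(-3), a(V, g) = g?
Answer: -1/78 ≈ -0.012821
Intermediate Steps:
F(J) = -19 (F(J) = 2 - (-2 + (-5 + 0))*(-3) = 2 - (-2 - 5)*(-3) = 2 - (-7)*(-3) = 2 - 1*21 = 2 - 21 = -19)
I(c, b) = -78 (I(c, b) = (-19 + 6)*6 = -13*6 = -78)
1/I(-2, -22) = 1/(-78) = -1/78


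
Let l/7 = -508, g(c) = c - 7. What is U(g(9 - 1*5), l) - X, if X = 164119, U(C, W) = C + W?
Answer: -167678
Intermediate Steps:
g(c) = -7 + c
l = -3556 (l = 7*(-508) = -3556)
U(g(9 - 1*5), l) - X = ((-7 + (9 - 1*5)) - 3556) - 1*164119 = ((-7 + (9 - 5)) - 3556) - 164119 = ((-7 + 4) - 3556) - 164119 = (-3 - 3556) - 164119 = -3559 - 164119 = -167678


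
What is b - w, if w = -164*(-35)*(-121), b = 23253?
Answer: 717793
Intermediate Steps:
w = -694540 (w = 5740*(-121) = -694540)
b - w = 23253 - 1*(-694540) = 23253 + 694540 = 717793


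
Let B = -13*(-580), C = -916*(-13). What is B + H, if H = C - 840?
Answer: 18608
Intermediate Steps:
C = 11908
B = 7540
H = 11068 (H = 11908 - 840 = 11068)
B + H = 7540 + 11068 = 18608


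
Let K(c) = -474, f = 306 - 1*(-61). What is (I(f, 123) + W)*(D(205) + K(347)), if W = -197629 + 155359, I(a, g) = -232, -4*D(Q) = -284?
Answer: 17128306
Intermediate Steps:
f = 367 (f = 306 + 61 = 367)
D(Q) = 71 (D(Q) = -¼*(-284) = 71)
W = -42270
(I(f, 123) + W)*(D(205) + K(347)) = (-232 - 42270)*(71 - 474) = -42502*(-403) = 17128306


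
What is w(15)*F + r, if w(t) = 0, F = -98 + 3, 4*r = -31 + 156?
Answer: 125/4 ≈ 31.250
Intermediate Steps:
r = 125/4 (r = (-31 + 156)/4 = (1/4)*125 = 125/4 ≈ 31.250)
F = -95
w(15)*F + r = 0*(-95) + 125/4 = 0 + 125/4 = 125/4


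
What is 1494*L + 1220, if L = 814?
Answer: 1217336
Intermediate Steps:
1494*L + 1220 = 1494*814 + 1220 = 1216116 + 1220 = 1217336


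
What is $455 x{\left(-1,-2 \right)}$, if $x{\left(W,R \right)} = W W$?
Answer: $455$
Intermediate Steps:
$x{\left(W,R \right)} = W^{2}$
$455 x{\left(-1,-2 \right)} = 455 \left(-1\right)^{2} = 455 \cdot 1 = 455$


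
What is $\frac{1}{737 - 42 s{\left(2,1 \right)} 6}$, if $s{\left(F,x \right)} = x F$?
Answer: $\frac{1}{233} \approx 0.0042918$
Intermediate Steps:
$s{\left(F,x \right)} = F x$
$\frac{1}{737 - 42 s{\left(2,1 \right)} 6} = \frac{1}{737 - 42 \cdot 2 \cdot 1 \cdot 6} = \frac{1}{737 - 42 \cdot 2 \cdot 6} = \frac{1}{737 - 504} = \frac{1}{233}$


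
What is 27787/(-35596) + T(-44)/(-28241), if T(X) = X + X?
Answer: -781600219/1005266636 ≈ -0.77750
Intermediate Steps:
T(X) = 2*X
27787/(-35596) + T(-44)/(-28241) = 27787/(-35596) + (2*(-44))/(-28241) = 27787*(-1/35596) - 88*(-1/28241) = -27787/35596 + 88/28241 = -781600219/1005266636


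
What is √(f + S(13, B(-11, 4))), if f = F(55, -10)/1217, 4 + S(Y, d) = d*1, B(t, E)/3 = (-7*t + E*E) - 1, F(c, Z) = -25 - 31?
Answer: 2*√100697014/1217 ≈ 16.491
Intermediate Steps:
F(c, Z) = -56
B(t, E) = -3 - 21*t + 3*E² (B(t, E) = 3*((-7*t + E*E) - 1) = 3*((-7*t + E²) - 1) = 3*((E² - 7*t) - 1) = 3*(-1 + E² - 7*t) = -3 - 21*t + 3*E²)
S(Y, d) = -4 + d (S(Y, d) = -4 + d*1 = -4 + d)
f = -56/1217 ≈ -0.046015
√(f + S(13, B(-11, 4))) = √(-56/1217 + (-4 + (-3 - 21*(-11) + 3*4²))) = √(-56/1217 + (-4 + (-3 + 231 + 3*16))) = √(-56/1217 + (-4 + (-3 + 231 + 48))) = √(-56/1217 + (-4 + 276)) = √(-56/1217 + 272) = √(330968/1217) = 2*√100697014/1217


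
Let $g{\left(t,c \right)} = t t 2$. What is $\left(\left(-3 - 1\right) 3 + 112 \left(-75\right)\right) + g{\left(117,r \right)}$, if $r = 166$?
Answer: $18966$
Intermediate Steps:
$g{\left(t,c \right)} = 2 t^{2}$ ($g{\left(t,c \right)} = t^{2} \cdot 2 = 2 t^{2}$)
$\left(\left(-3 - 1\right) 3 + 112 \left(-75\right)\right) + g{\left(117,r \right)} = \left(\left(-3 - 1\right) 3 + 112 \left(-75\right)\right) + 2 \cdot 117^{2} = \left(\left(-4\right) 3 - 8400\right) + 2 \cdot 13689 = \left(-12 - 8400\right) + 27378 = -8412 + 27378 = 18966$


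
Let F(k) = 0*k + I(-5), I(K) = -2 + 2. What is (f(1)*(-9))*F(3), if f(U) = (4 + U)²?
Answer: 0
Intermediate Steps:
I(K) = 0
F(k) = 0 (F(k) = 0*k + 0 = 0 + 0 = 0)
(f(1)*(-9))*F(3) = ((4 + 1)²*(-9))*0 = (5²*(-9))*0 = (25*(-9))*0 = -225*0 = 0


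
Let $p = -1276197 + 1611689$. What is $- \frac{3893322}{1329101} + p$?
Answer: $\frac{445898859370}{1329101} \approx 3.3549 \cdot 10^{5}$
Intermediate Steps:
$p = 335492$
$- \frac{3893322}{1329101} + p = - \frac{3893322}{1329101} + 335492 = \frac{445898859370}{1329101}$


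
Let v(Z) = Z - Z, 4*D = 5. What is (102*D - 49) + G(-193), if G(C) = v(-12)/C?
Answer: 157/2 ≈ 78.500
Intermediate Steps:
D = 5/4 (D = (1/4)*5 = 5/4 ≈ 1.2500)
v(Z) = 0
G(C) = 0 (G(C) = 0/C = 0)
(102*D - 49) + G(-193) = (102*(5/4) - 49) + 0 = (255/2 - 49) + 0 = 157/2 + 0 = 157/2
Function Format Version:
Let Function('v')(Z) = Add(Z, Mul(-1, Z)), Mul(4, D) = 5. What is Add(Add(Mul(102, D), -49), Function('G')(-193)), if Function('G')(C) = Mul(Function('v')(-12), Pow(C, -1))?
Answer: Rational(157, 2) ≈ 78.500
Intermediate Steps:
D = Rational(5, 4) (D = Mul(Rational(1, 4), 5) = Rational(5, 4) ≈ 1.2500)
Function('v')(Z) = 0
Function('G')(C) = 0 (Function('G')(C) = Mul(0, Pow(C, -1)) = 0)
Add(Add(Mul(102, D), -49), Function('G')(-193)) = Add(Add(Mul(102, Rational(5, 4)), -49), 0) = Add(Add(Rational(255, 2), -49), 0) = Add(Rational(157, 2), 0) = Rational(157, 2)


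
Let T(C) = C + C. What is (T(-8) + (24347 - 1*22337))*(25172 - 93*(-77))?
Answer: 64472002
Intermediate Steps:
T(C) = 2*C
(T(-8) + (24347 - 1*22337))*(25172 - 93*(-77)) = (2*(-8) + (24347 - 1*22337))*(25172 - 93*(-77)) = (-16 + (24347 - 22337))*(25172 + 7161) = (-16 + 2010)*32333 = 1994*32333 = 64472002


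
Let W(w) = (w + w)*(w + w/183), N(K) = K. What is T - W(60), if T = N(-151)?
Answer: -450811/61 ≈ -7390.3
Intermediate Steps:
T = -151
W(w) = 368*w²/183 (W(w) = (2*w)*(w + w*(1/183)) = (2*w)*(w + w/183) = (2*w)*(184*w/183) = 368*w²/183)
T - W(60) = -151 - 368*60²/183 = -151 - 368*3600/183 = -151 - 1*441600/61 = -151 - 441600/61 = -450811/61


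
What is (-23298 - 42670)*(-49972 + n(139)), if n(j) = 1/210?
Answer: 49448288728/15 ≈ 3.2966e+9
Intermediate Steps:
n(j) = 1/210
(-23298 - 42670)*(-49972 + n(139)) = (-23298 - 42670)*(-49972 + 1/210) = -65968*(-10494119/210) = 49448288728/15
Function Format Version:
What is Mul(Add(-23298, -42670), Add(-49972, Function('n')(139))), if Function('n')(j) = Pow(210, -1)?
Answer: Rational(49448288728, 15) ≈ 3.2966e+9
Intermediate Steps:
Function('n')(j) = Rational(1, 210)
Mul(Add(-23298, -42670), Add(-49972, Function('n')(139))) = Mul(Add(-23298, -42670), Add(-49972, Rational(1, 210))) = Mul(-65968, Rational(-10494119, 210)) = Rational(49448288728, 15)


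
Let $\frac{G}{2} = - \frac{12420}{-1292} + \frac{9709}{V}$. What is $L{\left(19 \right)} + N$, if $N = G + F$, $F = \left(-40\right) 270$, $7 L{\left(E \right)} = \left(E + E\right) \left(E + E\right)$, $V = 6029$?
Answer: $- \frac{144102962524}{13631569} \approx -10571.0$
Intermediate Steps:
$L{\left(E \right)} = \frac{4 E^{2}}{7}$ ($L{\left(E \right)} = \frac{\left(E + E\right) \left(E + E\right)}{7} = \frac{2 E 2 E}{7} = \frac{4 E^{2}}{7}$)
$F = -10800$
$G = \frac{43712104}{1947367}$ ($G = 2 \left(- \frac{12420}{-1292} + \frac{9709}{6029}\right) = 2 \left(\left(-12420\right) \left(- \frac{1}{1292}\right) + 9709 \cdot \frac{1}{6029}\right) = 2 \left(\frac{3105}{323} + \frac{9709}{6029}\right) = 2 \cdot \frac{21856052}{1947367} = \frac{43712104}{1947367} \approx 22.447$)
$N = - \frac{20987851496}{1947367}$ ($N = \frac{43712104}{1947367} - 10800 = - \frac{20987851496}{1947367} \approx -10778.0$)
$L{\left(19 \right)} + N = \frac{4 \cdot 19^{2}}{7} - \frac{20987851496}{1947367} = \frac{4}{7} \cdot 361 - \frac{20987851496}{1947367} = \frac{1444}{7} - \frac{20987851496}{1947367} = - \frac{144102962524}{13631569}$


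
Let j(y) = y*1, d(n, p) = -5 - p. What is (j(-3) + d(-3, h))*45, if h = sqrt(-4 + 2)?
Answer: -360 - 45*I*sqrt(2) ≈ -360.0 - 63.64*I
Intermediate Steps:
h = I*sqrt(2) (h = sqrt(-2) = I*sqrt(2) ≈ 1.4142*I)
j(y) = y
(j(-3) + d(-3, h))*45 = (-3 + (-5 - I*sqrt(2)))*45 = (-8 - I*sqrt(2))*45 = -360 - 45*I*sqrt(2)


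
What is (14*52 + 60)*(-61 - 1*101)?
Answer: -127656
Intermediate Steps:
(14*52 + 60)*(-61 - 1*101) = (728 + 60)*(-61 - 101) = 788*(-162) = -127656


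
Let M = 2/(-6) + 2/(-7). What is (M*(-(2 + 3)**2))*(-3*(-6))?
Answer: 1950/7 ≈ 278.57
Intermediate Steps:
M = -13/21 (M = 2*(-1/6) + 2*(-1/7) = -1/3 - 2/7 = -13/21 ≈ -0.61905)
(M*(-(2 + 3)**2))*(-3*(-6)) = (-(-13)*(2 + 3)**2/21)*(-3*(-6)) = -(-13)*5**2/21*18 = -(-13)*25/21*18 = -13/21*(-25)*18 = (325/21)*18 = 1950/7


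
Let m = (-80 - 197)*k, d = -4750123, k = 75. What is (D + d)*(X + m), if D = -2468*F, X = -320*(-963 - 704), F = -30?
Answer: -2397264091195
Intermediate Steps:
X = 533440 (X = -320*(-1667) = 533440)
m = -20775 (m = (-80 - 197)*75 = -277*75 = -20775)
D = 74040 (D = -2468*(-30) = 74040)
(D + d)*(X + m) = (74040 - 4750123)*(533440 - 20775) = -4676083*512665 = -2397264091195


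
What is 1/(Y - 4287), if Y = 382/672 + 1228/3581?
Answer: -1203216/5157090413 ≈ -0.00023331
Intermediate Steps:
Y = 1096579/1203216 (Y = 382*(1/672) + 1228*(1/3581) = 191/336 + 1228/3581 = 1096579/1203216 ≈ 0.91137)
1/(Y - 4287) = 1/(1096579/1203216 - 4287) = 1/(-5157090413/1203216) = -1203216/5157090413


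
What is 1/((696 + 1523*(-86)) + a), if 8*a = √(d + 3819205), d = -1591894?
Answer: -8338048/1086295342225 - 24*√247479/1086295342225 ≈ -7.6867e-6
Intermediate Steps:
a = 3*√247479/8 (a = √(-1591894 + 3819205)/8 = √2227311/8 = (3*√247479)/8 = 3*√247479/8 ≈ 186.55)
1/((696 + 1523*(-86)) + a) = 1/((696 + 1523*(-86)) + 3*√247479/8) = 1/((696 - 130978) + 3*√247479/8) = 1/(-130282 + 3*√247479/8)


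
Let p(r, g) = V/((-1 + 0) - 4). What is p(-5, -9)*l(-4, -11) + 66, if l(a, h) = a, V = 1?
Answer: 334/5 ≈ 66.800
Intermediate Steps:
p(r, g) = -⅕ (p(r, g) = 1/((-1 + 0) - 4) = 1/(-1 - 4) = 1/(-5) = 1*(-⅕) = -⅕)
p(-5, -9)*l(-4, -11) + 66 = -⅕*(-4) + 66 = ⅘ + 66 = 334/5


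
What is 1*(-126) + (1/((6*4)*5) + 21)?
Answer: -12599/120 ≈ -104.99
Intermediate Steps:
1*(-126) + (1/((6*4)*5) + 21) = -126 + (1/(24*5) + 21) = -126 + (1/120 + 21) = -126 + 2521/120 = -12599/120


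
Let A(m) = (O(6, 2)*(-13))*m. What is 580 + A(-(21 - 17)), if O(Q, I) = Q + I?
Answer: 996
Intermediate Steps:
O(Q, I) = I + Q
A(m) = -104*m (A(m) = ((2 + 6)*(-13))*m = (8*(-13))*m = -104*m)
580 + A(-(21 - 17)) = 580 - (-104)*(21 - 17) = 580 - (-104)*4 = 580 - 104*(-4) = 580 + 416 = 996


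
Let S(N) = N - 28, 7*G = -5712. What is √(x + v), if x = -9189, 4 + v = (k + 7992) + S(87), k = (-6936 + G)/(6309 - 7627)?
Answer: I*√493394618/659 ≈ 33.706*I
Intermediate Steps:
G = -816 (G = (⅐)*(-5712) = -816)
S(N) = -28 + N
k = 3876/659 (k = (-6936 - 816)/(6309 - 7627) = -7752/(-1318) = -7752*(-1/1318) = 3876/659 ≈ 5.8816)
v = 5306849/659 (v = -4 + ((3876/659 + 7992) + (-28 + 87)) = -4 + (5270604/659 + 59) = -4 + 5309485/659 = 5306849/659 ≈ 8052.9)
√(x + v) = √(-9189 + 5306849/659) = √(-748702/659) = I*√493394618/659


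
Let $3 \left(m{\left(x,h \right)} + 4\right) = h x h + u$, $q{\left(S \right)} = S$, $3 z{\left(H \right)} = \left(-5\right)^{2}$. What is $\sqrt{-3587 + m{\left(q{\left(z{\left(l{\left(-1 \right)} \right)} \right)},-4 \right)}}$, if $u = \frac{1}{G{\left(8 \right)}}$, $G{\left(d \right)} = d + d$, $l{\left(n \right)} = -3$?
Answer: $\frac{i \sqrt{510701}}{12} \approx 59.553 i$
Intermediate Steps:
$G{\left(d \right)} = 2 d$
$z{\left(H \right)} = \frac{25}{3}$ ($z{\left(H \right)} = \frac{\left(-5\right)^{2}}{3} = \frac{1}{3} \cdot 25 = \frac{25}{3}$)
$u = \frac{1}{16}$ ($u = \frac{1}{2 \cdot 8} = \frac{1}{16} \approx 0.0625$)
$m{\left(x,h \right)} = - \frac{191}{48} + \frac{x h^{2}}{3}$ ($m{\left(x,h \right)} = -4 + \frac{h x h + \frac{1}{16}}{3} = -4 + \frac{x h^{2} + \frac{1}{16}}{3} = -4 + \frac{\frac{1}{16} + x h^{2}}{3} = -4 + \left(\frac{1}{48} + \frac{x h^{2}}{3}\right) = - \frac{191}{48} + \frac{x h^{2}}{3}$)
$\sqrt{-3587 + m{\left(q{\left(z{\left(l{\left(-1 \right)} \right)} \right)},-4 \right)}} = \sqrt{-3587 - \left(\frac{191}{48} - \frac{25 \left(-4\right)^{2}}{9}\right)} = \sqrt{-3587 - \left(\frac{191}{48} - \frac{400}{9}\right)} = \sqrt{-3587 + \left(- \frac{191}{48} + \frac{400}{9}\right)} = \sqrt{-3587 + \frac{5827}{144}} = \sqrt{- \frac{510701}{144}} = \frac{i \sqrt{510701}}{12}$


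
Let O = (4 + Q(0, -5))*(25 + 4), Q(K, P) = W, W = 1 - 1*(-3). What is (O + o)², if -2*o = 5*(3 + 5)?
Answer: 44944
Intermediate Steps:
W = 4 (W = 1 + 3 = 4)
Q(K, P) = 4
O = 232 (O = (4 + 4)*(25 + 4) = 8*29 = 232)
o = -20 (o = -5*(3 + 5)/2 = -5*8/2 = -½*40 = -20)
(O + o)² = (232 - 20)² = 212² = 44944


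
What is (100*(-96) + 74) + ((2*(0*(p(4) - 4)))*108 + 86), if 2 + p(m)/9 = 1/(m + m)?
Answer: -9440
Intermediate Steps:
p(m) = -18 + 9/(2*m) (p(m) = -18 + 9/(m + m) = -18 + 9/((2*m)) = -18 + 9*(1/(2*m)) = -18 + 9/(2*m))
(100*(-96) + 74) + ((2*(0*(p(4) - 4)))*108 + 86) = (100*(-96) + 74) + ((2*(0*((-18 + (9/2)/4) - 4)))*108 + 86) = (-9600 + 74) + ((2*(0*((-18 + (9/2)*(1/4)) - 4)))*108 + 86) = -9526 + ((2*(0*((-18 + 9/8) - 4)))*108 + 86) = -9526 + ((2*(0*(-135/8 - 4)))*108 + 86) = -9526 + ((2*(0*(-167/8)))*108 + 86) = -9526 + ((2*0)*108 + 86) = -9526 + (0*108 + 86) = -9526 + (0 + 86) = -9526 + 86 = -9440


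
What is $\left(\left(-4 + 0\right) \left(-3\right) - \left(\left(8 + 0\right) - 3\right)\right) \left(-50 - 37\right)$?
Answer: $-609$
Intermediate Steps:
$\left(\left(-4 + 0\right) \left(-3\right) - \left(\left(8 + 0\right) - 3\right)\right) \left(-50 - 37\right) = \left(\left(-4\right) \left(-3\right) - \left(8 - 3\right)\right) \left(-87\right) = \left(12 - 5\right) \left(-87\right) = 7 \left(-87\right) = -609$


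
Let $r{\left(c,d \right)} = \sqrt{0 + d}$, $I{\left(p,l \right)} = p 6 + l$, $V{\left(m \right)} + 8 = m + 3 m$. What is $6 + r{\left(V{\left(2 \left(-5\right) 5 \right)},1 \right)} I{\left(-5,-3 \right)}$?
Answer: $-27$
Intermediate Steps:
$V{\left(m \right)} = -8 + 4 m$ ($V{\left(m \right)} = -8 + \left(m + 3 m\right) = -8 + 4 m$)
$I{\left(p,l \right)} = l + 6 p$ ($I{\left(p,l \right)} = 6 p + l = l + 6 p$)
$r{\left(c,d \right)} = \sqrt{d}$
$6 + r{\left(V{\left(2 \left(-5\right) 5 \right)},1 \right)} I{\left(-5,-3 \right)} = 6 + \sqrt{1} \left(-3 + 6 \left(-5\right)\right) = 6 + 1 \left(-3 - 30\right) = 6 + 1 \left(-33\right) = 6 - 33 = -27$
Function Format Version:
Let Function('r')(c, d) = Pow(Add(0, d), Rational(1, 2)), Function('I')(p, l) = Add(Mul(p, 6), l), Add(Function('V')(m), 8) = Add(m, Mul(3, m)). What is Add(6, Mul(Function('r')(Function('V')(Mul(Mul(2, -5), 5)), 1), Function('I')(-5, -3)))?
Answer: -27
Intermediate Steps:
Function('V')(m) = Add(-8, Mul(4, m)) (Function('V')(m) = Add(-8, Add(m, Mul(3, m))) = Add(-8, Mul(4, m)))
Function('I')(p, l) = Add(l, Mul(6, p)) (Function('I')(p, l) = Add(Mul(6, p), l) = Add(l, Mul(6, p)))
Function('r')(c, d) = Pow(d, Rational(1, 2))
Add(6, Mul(Function('r')(Function('V')(Mul(Mul(2, -5), 5)), 1), Function('I')(-5, -3))) = Add(6, Mul(Pow(1, Rational(1, 2)), Add(-3, Mul(6, -5)))) = Add(6, Mul(1, Add(-3, -30))) = Add(6, Mul(1, -33)) = Add(6, -33) = -27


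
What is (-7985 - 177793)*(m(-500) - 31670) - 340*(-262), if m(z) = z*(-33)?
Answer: 2818341340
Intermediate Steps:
m(z) = -33*z
(-7985 - 177793)*(m(-500) - 31670) - 340*(-262) = (-7985 - 177793)*(-33*(-500) - 31670) - 340*(-262) = -185778*(16500 - 31670) + 89080 = -185778*(-15170) + 89080 = 2818252260 + 89080 = 2818341340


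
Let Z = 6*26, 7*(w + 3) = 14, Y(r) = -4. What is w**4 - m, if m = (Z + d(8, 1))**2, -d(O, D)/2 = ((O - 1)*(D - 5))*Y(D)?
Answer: -4623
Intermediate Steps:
w = -1 (w = -3 + (1/7)*14 = -3 + 2 = -1)
d(O, D) = 8*(-1 + O)*(-5 + D) (d(O, D) = -2*(O - 1)*(D - 5)*(-4) = -2*(-1 + O)*(-5 + D)*(-4) = -(-8)*(-1 + O)*(-5 + D) = 8*(-1 + O)*(-5 + D))
Z = 156
m = 4624 (m = (156 + (40 - 40*8 - 8*1 + 8*1*8))**2 = (156 + (40 - 320 - 8 + 64))**2 = (156 - 224)**2 = (-68)**2 = 4624)
w**4 - m = (-1)**4 - 1*4624 = 1 - 4624 = -4623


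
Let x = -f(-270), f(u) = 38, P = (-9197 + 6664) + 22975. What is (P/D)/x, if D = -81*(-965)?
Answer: -3407/495045 ≈ -0.0068822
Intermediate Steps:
D = 78165
P = 20442 (P = -2533 + 22975 = 20442)
x = -38 (x = -1*38 = -38)
(P/D)/x = (20442/78165)/(-38) = (20442*(1/78165))*(-1/38) = (6814/26055)*(-1/38) = -3407/495045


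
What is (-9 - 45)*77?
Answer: -4158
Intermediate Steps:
(-9 - 45)*77 = -54*77 = -4158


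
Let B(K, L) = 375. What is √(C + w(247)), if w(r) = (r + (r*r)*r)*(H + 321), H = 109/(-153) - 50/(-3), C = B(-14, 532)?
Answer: √13207155733835/51 ≈ 71258.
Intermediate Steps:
C = 375
H = 2441/153 (H = 109*(-1/153) - 50*(-⅓) = -109/153 + 50/3 = 2441/153 ≈ 15.954)
w(r) = 51554*r/153 + 51554*r³/153 (w(r) = (r + (r*r)*r)*(2441/153 + 321) = (r + r²*r)*(51554/153) = (r + r³)*(51554/153) = 51554*r/153 + 51554*r³/153)
√(C + w(247)) = √(375 + (51554/153)*247*(1 + 247²)) = √(375 + (51554/153)*247*(1 + 61009)) = √(375 + (51554/153)*247*61010) = √(375 + 776891456380/153) = √(776891513755/153) = √13207155733835/51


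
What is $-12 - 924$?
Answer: $-936$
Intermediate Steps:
$-12 - 924 = -936$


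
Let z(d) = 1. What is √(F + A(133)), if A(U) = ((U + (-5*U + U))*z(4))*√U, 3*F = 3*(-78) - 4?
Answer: √(-714 - 3591*√133)/3 ≈ 68.417*I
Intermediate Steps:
F = -238/3 (F = (3*(-78) - 4)/3 = (-234 - 4)/3 = (⅓)*(-238) = -238/3 ≈ -79.333)
A(U) = -3*U^(3/2) (A(U) = ((U + (-5*U + U))*1)*√U = ((U - 4*U)*1)*√U = (-3*U*1)*√U = (-3*U)*√U = -3*U^(3/2))
√(F + A(133)) = √(-238/3 - 399*√133)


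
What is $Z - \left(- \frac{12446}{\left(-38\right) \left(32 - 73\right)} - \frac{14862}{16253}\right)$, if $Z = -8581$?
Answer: $- \frac{108532067630}{12661087} \approx -8572.1$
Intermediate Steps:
$Z - \left(- \frac{12446}{\left(-38\right) \left(32 - 73\right)} - \frac{14862}{16253}\right) = -8581 - \left(- \frac{12446}{\left(-38\right) \left(32 - 73\right)} - \frac{14862}{16253}\right) = -8581 - \left(- \frac{12446}{\left(-38\right) \left(-41\right)} - \frac{14862}{16253}\right) = -8581 - \left(- \frac{12446}{1558} - \frac{14862}{16253}\right) = -8581 - \left(\left(-12446\right) \frac{1}{1558} - \frac{14862}{16253}\right) = -8581 - \left(- \frac{6223}{779} - \frac{14862}{16253}\right) = -8581 - - \frac{112719917}{12661087} = -8581 + \frac{112719917}{12661087} = - \frac{108532067630}{12661087}$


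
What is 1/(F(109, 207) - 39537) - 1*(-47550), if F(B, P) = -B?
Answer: 1885167299/39646 ≈ 47550.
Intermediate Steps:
1/(F(109, 207) - 39537) - 1*(-47550) = 1/(-1*109 - 39537) - 1*(-47550) = 1/(-109 - 39537) + 47550 = 1/(-39646) + 47550 = -1/39646 + 47550 = 1885167299/39646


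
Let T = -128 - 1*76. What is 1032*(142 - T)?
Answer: 357072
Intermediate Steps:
T = -204 (T = -128 - 76 = -204)
1032*(142 - T) = 1032*(142 - 1*(-204)) = 1032*(142 + 204) = 1032*346 = 357072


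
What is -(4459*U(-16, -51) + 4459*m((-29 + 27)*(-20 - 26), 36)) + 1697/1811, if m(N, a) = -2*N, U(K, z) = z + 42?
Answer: 1558524754/1811 ≈ 8.6059e+5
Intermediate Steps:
U(K, z) = 42 + z
-(4459*U(-16, -51) + 4459*m((-29 + 27)*(-20 - 26), 36)) + 1697/1811 = -(-40131 - 8918*(-29 + 27)*(-20 - 26)) + 1697/1811 = -4459/(1/(-(-4)*(-46) - 9)) + 1697*(1/1811) = -4459/(1/(-2*92 - 9)) + 1697/1811 = -4459/(1/(-184 - 9)) + 1697/1811 = -4459/(1/(-193)) + 1697/1811 = -4459/(-1/193) + 1697/1811 = -4459*(-193) + 1697/1811 = 860587 + 1697/1811 = 1558524754/1811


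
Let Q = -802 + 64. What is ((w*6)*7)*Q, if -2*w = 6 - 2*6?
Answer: -92988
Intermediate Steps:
w = 3 (w = -(6 - 2*6)/2 = -(6 - 12)/2 = -1/2*(-6) = 3)
Q = -738
((w*6)*7)*Q = ((3*6)*7)*(-738) = (18*7)*(-738) = 126*(-738) = -92988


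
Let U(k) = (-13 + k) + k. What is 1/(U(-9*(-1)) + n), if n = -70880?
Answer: -1/70875 ≈ -1.4109e-5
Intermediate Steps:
U(k) = -13 + 2*k
1/(U(-9*(-1)) + n) = 1/((-13 + 2*(-9*(-1))) - 70880) = 1/((-13 + 2*9) - 70880) = 1/((-13 + 18) - 70880) = 1/(5 - 70880) = 1/(-70875) = -1/70875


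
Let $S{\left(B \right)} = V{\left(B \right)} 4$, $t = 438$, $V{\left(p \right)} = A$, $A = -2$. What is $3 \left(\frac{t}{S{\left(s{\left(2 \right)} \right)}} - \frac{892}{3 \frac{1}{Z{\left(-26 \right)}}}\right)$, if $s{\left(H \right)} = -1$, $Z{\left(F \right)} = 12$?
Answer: $- \frac{43473}{4} \approx -10868.0$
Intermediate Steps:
$V{\left(p \right)} = -2$
$S{\left(B \right)} = -8$ ($S{\left(B \right)} = \left(-2\right) 4 = -8$)
$3 \left(\frac{t}{S{\left(s{\left(2 \right)} \right)}} - \frac{892}{3 \frac{1}{Z{\left(-26 \right)}}}\right) = 3 \left(\frac{438}{-8} - \frac{892}{3 \cdot \frac{1}{12}}\right) = 3 \left(438 \left(- \frac{1}{8}\right) - \frac{892}{3 \cdot \frac{1}{12}}\right) = 3 \left(- \frac{219}{4} - 892 \frac{1}{\frac{1}{4}}\right) = 3 \left(- \frac{219}{4} - 3568\right) = 3 \left(- \frac{14491}{4}\right) = - \frac{43473}{4}$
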